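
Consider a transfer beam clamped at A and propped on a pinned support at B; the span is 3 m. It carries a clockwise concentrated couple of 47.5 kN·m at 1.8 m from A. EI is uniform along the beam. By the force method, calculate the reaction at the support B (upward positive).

Release the roller at B. Primary structure: cantilever fixed at A.
Primary-structure tip deflection at B by superposition:
  clockwise couple 47.5 at a = 1.8: M₀a(2L − a)/(2EI) = 179.6/EI
Flexibility coefficient — unit upward force at B: δ_{BB} = L³/(3EI) = 9/EI.
Compatibility at B: δ_0 − R_B·δ_{BB} = 0, so R_B = 179.6/9 = 19.95 kN.

R_B = 19.95 kN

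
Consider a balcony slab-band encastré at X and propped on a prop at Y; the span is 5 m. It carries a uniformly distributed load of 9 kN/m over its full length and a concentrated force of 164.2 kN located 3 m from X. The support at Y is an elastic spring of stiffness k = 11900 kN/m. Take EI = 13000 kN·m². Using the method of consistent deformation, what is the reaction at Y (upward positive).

Release the roller at Y. Primary structure: cantilever fixed at X.
Primary-structure tip deflection at Y by superposition:
  UDL 9: wL⁴/(8EI) = 703.1/EI
  point load 164.2 at a = 3: Pa²(3L − a)/(6EI) = 2956/EI
  δ_0 = 3659/EI
Flexibility coefficient — unit upward force at Y: δ_{YY} = L³/(3EI) = 41.67/EI.
With EI = 13000 kN·m²: δ_0 = 0.28144 m and δ_{YY} = 0.003205 m/kN.
Compatibility — the spring shortens by R_Y/k under the reaction it provides: δ_0 − R_Y·δ_{YY} = R_Y/k. With 1/k = 0.000084 m/kN, R_Y = δ_0 / (δ_{YY} + 1/k) = 0.28144 / (0.003205 + 0.000084) = 85.57 kN.

R_Y = 85.57 kN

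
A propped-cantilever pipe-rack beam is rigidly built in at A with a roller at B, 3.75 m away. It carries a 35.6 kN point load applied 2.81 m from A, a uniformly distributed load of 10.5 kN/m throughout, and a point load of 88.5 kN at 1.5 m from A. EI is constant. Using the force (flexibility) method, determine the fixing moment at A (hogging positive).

M_A = 97.86 kN·m

Take the reaction at B as the redundant and release it; the primary structure is a cantilever fixed at A.
Deflection at B on the released cantilever, summing each load's contribution:
  point load 35.6 at a = 2.81: Pa²(3L − a)/(6EI) = 395.4/EI
  UDL 10.5: wL⁴/(8EI) = 259.6/EI
  point load 88.5 at a = 1.5: Pa²(3L − a)/(6EI) = 323.6/EI
  δ_0 = 978.5/EI
Tip deflection under a unit load at B: L³/(3EI) = 17.58/EI.
The prop prevents deflection at B: R_B = δ_0/δ_{BB} = 978.5/17.58 = 55.67 kN.
Moment equilibrium about A: M_A = Σ(load moments about A) − R_B·L = 306.6 − 55.67×3.75 = 97.86 kN·m.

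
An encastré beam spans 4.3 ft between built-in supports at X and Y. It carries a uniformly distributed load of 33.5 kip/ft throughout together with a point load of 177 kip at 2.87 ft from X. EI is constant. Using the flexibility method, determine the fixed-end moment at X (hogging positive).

Take the two fixed-end moments M_X, M_Y as redundants; the released structure is the simple span XY.
On the primary (simply-supported) span, the end slopes from the loading are:
  at X: UDL 33.5: wL³/(24EI) = 111/EI
  at Y: UDL 33.5: wL³/(24EI) = 111/EI
  at X: point load 177 at a = 2.87: Pab(L + b)/(6LEI) = 161.3/EI
  at Y: point load 177 at a = 2.87: Pab(L + a)/(6LEI) = 201.9/EI
  θ_X0 = 272.3/EI,  θ_Y0 = 312.9/EI
Flexibility coefficients: a unit moment at one end gives L/(3EI) there and L/(6EI) at the far end, so f₁₁ = f₂₂ = 1.433/EI and f₁₂ = f₂₁ = 0.7167/EI.
Compatibility — zero rotation at each built-in end:
  1.433 M_X + 0.7167 M_Y = 272.3
  0.7167 M_X + 1.433 M_Y = 312.9
Solving the pair gives M_X = 107.8 kip·ft and M_Y = 164.4 kip·ft (hogging).

M_X = 107.8 kip·ft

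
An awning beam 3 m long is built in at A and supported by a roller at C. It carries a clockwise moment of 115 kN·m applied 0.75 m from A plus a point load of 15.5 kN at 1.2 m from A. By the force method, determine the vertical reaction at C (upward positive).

R_C = 28.38 kN

Remove the prop at C; the released (primary) structure is a cantilever built in at A.
Free-end deflection of the primary structure under the applied loading (downward +):
  clockwise couple 115 at a = 0.75: M₀a(2L − a)/(2EI) = 226.4/EI
  point load 15.5 at a = 1.2: Pa²(3L − a)/(6EI) = 29.02/EI
  δ_0 = 255.4/EI
Flexibility coefficient — unit upward force at C: δ_{CC} = L³/(3EI) = 9/EI.
Compatibility at C: δ_0 − R_C·δ_{CC} = 0, so R_C = 255.4/9 = 28.38 kN.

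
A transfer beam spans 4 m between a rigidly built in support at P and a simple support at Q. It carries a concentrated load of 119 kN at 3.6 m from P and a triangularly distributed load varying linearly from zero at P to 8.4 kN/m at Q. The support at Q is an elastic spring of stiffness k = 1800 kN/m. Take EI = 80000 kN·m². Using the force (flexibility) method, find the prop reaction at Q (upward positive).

Take the reaction at Q as the redundant and release it; the primary structure is a cantilever fixed at P.
Deflection at Q on the released cantilever, summing each load's contribution:
  point load 119 at a = 3.6: Pa²(3L − a)/(6EI) = 2159/EI
  triangular load, peak 8.4 at the free end: 11w₀L⁴/(120EI) = 197.1/EI
  δ_0 = 2356/EI
Flexibility coefficient — unit upward force at Q: δ_{QQ} = L³/(3EI) = 21.33/EI.
With EI = 80000 kN·m²: δ_0 = 0.029453 m and δ_{QQ} = 0.000267 m/kN.
Compatibility — the spring shortens by R_Q/k under the reaction it provides: δ_0 − R_Q·δ_{QQ} = R_Q/k. With 1/k = 0.000556 m/kN, R_Q = δ_0 / (δ_{QQ} + 1/k) = 0.029453 / (0.000267 + 0.000556) = 35.82 kN.

R_Q = 35.82 kN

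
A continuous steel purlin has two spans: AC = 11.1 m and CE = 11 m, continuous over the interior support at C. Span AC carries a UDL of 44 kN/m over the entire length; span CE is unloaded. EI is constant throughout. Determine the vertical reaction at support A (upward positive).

Release continuity at C by inserting a hinge; the redundant is the internal moment M_C. The primary structure is two simply-supported spans AC and CE.
Rotations at C on the released spans (each span's end-slope, ×1/EI):
  span AC: UDL 44: wL³/(24EI) = 2507/EI
  relative rotation θ_0 = (2507 + 0)/EI = 2507/EI
A unit hogging moment at C produces rotation L₁/(3EI) + L₂/(3EI) = 7.367/EI.
Slope continuity at C: θ_0 = M_C·7.367/EI, so M_C = 2507/7.367 = 340.4 kN·m (hogging).
Span AC, ΣM about A with M_C applied at C: R_C^{AC}·11.1 = 2711 + 340.4, so R_C^{AC} = 274.9 kN and R_A = 488.4 − 274.9 = 213.5 kN.

R_A = 213.5 kN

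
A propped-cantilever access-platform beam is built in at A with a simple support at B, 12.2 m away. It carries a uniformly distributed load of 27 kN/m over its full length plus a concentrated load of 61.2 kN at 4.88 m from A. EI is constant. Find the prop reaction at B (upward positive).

Take the reaction at B as the redundant and release it; the primary structure is a cantilever fixed at A.
Primary-structure tip deflection at B by superposition:
  UDL 27: wL⁴/(8EI) = 74768/EI
  point load 61.2 at a = 4.88: Pa²(3L − a)/(6EI) = 7705/EI
  δ_0 = 82473/EI
Tip deflection under a unit load at B: L³/(3EI) = 605.3/EI.
Compatibility at B: δ_0 − R_B·δ_{BB} = 0, so R_B = 82473/605.3 = 136.3 kN.

R_B = 136.3 kN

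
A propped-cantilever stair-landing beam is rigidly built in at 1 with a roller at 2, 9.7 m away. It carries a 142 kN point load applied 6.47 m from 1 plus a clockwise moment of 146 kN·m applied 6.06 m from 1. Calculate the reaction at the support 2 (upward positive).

Remove the prop at 2; the released (primary) structure is a cantilever built in at 1.
Downward deflection at the released point 2 due to the loads:
  point load 142 at a = 6.47: Pa²(3L − a)/(6EI) = 22420/EI
  clockwise couple 146 at a = 6.06: M₀a(2L − a)/(2EI) = 5901/EI
  δ_0 = 28321/EI
Flexibility coefficient — unit upward force at 2: δ_{22} = L³/(3EI) = 304.2/EI.
The prop prevents deflection at 2: R_2 = δ_0/δ_{22} = 28321/304.2 = 93.09 kN.

R_2 = 93.09 kN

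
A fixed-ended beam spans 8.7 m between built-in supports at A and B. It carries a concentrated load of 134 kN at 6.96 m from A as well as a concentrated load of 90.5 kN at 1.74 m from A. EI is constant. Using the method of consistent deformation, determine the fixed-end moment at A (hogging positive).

Release both end moments; the primary structure is a simply-supported span AB with redundants M_A and M_B.
Simple-span end rotations at A and B under the given loads:
  at A: point load 134 at a = 6.96: Pab(L + b)/(6LEI) = 324.6/EI
  at B: point load 134 at a = 6.96: Pab(L + a)/(6LEI) = 486.8/EI
  at A: point load 90.5 at a = 1.74: Pab(L + b)/(6LEI) = 328.8/EI
  at B: point load 90.5 at a = 1.74: Pab(L + a)/(6LEI) = 219.2/EI
  θ_A0 = 653.4/EI,  θ_B0 = 706/EI
Flexibility coefficients: a unit moment at one end gives L/(3EI) there and L/(6EI) at the far end, so f₁₁ = f₂₂ = 2.9/EI and f₁₂ = f₂₁ = 1.45/EI.
Compatibility — zero rotation at each built-in end:
  2.9 M_A + 1.45 M_B = 653.4
  1.45 M_A + 2.9 M_B = 706
Solving the pair gives M_A = 138.1 kN·m and M_B = 174.4 kN·m (hogging).

M_A = 138.1 kN·m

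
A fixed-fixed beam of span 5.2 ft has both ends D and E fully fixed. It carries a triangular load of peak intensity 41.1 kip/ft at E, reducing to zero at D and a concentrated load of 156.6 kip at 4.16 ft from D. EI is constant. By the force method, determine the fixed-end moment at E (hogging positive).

M_E = 159.8 kip·ft

Release both end moments; the primary structure is a simply-supported span DE with redundants M_D and M_E.
Simple-span end rotations at D and E under the given loads:
  at D: triangular load, peak 41.1: 7w₀L³/(360EI) = 112.4/EI
  at E: triangular load, peak 41.1: w₀L³/(45EI) = 128.4/EI
  at D: point load 156.6 at a = 4.16: Pab(L + b)/(6LEI) = 135.5/EI
  at E: point load 156.6 at a = 4.16: Pab(L + a)/(6LEI) = 203.3/EI
  θ_D0 = 247.9/EI,  θ_E0 = 331.7/EI
Flexibility coefficients: a unit moment at one end gives L/(3EI) there and L/(6EI) at the far end, so f₁₁ = f₂₂ = 1.733/EI and f₁₂ = f₂₁ = 0.8667/EI.
Compatibility — zero rotation at each built-in end:
  1.733 M_D + 0.8667 M_E = 247.9
  0.8667 M_D + 1.733 M_E = 331.7
Solving the pair gives M_D = 63.1 kip·ft and M_E = 159.8 kip·ft (hogging).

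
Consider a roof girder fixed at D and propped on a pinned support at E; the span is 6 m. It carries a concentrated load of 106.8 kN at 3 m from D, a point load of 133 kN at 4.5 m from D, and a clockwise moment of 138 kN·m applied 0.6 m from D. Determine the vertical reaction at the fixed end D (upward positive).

R_D = 115.7 kN

Take the reaction at E as the redundant and release it; the primary structure is a cantilever fixed at D.
Free-end deflection of the primary structure under the applied loading (downward +):
  point load 106.8 at a = 3: Pa²(3L − a)/(6EI) = 2403/EI
  point load 133 at a = 4.5: Pa²(3L − a)/(6EI) = 6060/EI
  clockwise couple 138 at a = 0.6: M₀a(2L − a)/(2EI) = 472/EI
  δ_0 = 8935/EI
Tip deflection under a unit load at E: L³/(3EI) = 72/EI.
The prop prevents deflection at E: R_E = δ_0/δ_{EE} = 8935/72 = 124.1 kN.
Vertical equilibrium: R_D = ΣP − R_E = 239.8 − 124.1 = 115.7 kN.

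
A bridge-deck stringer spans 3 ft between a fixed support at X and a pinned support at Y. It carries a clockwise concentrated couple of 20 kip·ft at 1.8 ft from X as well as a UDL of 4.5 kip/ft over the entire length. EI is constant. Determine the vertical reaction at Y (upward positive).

Choose R_Y as the redundant. The primary structure is the cantilever fixed at X.
Deflection at Y on the released cantilever, summing each load's contribution:
  clockwise couple 20 at a = 1.8: M₀a(2L − a)/(2EI) = 75.6/EI
  UDL 4.5: wL⁴/(8EI) = 45.56/EI
  δ_0 = 121.2/EI
Tip deflection under a unit load at Y: L³/(3EI) = 9/EI.
Compatibility at Y: δ_0 − R_Y·δ_{YY} = 0, so R_Y = 121.2/9 = 13.46 kip.

R_Y = 13.46 kip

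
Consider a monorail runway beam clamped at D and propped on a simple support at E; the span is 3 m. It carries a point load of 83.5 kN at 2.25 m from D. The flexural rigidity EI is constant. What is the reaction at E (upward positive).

Choose R_E as the redundant. The primary structure is the cantilever fixed at D.
Deflection at E on the released cantilever, summing each load's contribution:
  point load 83.5 at a = 2.25: Pa²(3L − a)/(6EI) = 475.6/EI
Tip deflection under a unit load at E: L³/(3EI) = 9/EI.
Compatibility at E: δ_0 − R_E·δ_{EE} = 0, so R_E = 475.6/9 = 52.84 kN.

R_E = 52.84 kN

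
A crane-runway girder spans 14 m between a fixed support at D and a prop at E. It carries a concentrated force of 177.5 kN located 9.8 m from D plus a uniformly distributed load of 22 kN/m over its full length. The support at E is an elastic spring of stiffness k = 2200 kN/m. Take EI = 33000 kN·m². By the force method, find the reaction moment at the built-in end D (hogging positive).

Remove the prop at E; the released (primary) structure is a cantilever built in at D.
Free-end deflection of the primary structure under the applied loading (downward +):
  point load 177.5 at a = 9.8: Pa²(3L − a)/(6EI) = 91486/EI
  UDL 22: wL⁴/(8EI) = 105644/EI
  δ_0 = 197130/EI
Flexibility coefficient — unit upward force at E: δ_{EE} = L³/(3EI) = 914.7/EI.
With EI = 33000 kN·m²: δ_0 = 5.9736 m and δ_{EE} = 0.027717 m/kN.
Compatibility — the spring shortens by R_E/k under the reaction it provides: δ_0 − R_E·δ_{EE} = R_E/k. With 1/k = 0.000455 m/kN, R_E = δ_0 / (δ_{EE} + 1/k) = 5.9736 / (0.027717 + 0.000455) = 212 kN.
Moment equilibrium about D: M_D = Σ(load moments about D) − R_E·L = 3896 − 212×14 = 926.9 kN·m.

M_D = 926.9 kN·m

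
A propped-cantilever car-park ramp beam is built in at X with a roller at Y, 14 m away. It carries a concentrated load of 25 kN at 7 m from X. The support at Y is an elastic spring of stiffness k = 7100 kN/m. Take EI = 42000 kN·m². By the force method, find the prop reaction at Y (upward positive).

R_Y = 7.762 kN

Remove the prop at Y; the released (primary) structure is a cantilever built in at X.
Primary-structure tip deflection at Y by superposition:
  point load 25 at a = 7: Pa²(3L − a)/(6EI) = 7146/EI
Tip deflection under a unit load at Y: L³/(3EI) = 914.7/EI.
With EI = 42000 kN·m²: δ_0 = 0.17014 m and δ_{YY} = 0.021778 m/kN.
Compatibility — the spring shortens by R_Y/k under the reaction it provides: δ_0 − R_Y·δ_{YY} = R_Y/k. With 1/k = 0.000141 m/kN, R_Y = δ_0 / (δ_{YY} + 1/k) = 0.17014 / (0.021778 + 0.000141) = 7.762 kN.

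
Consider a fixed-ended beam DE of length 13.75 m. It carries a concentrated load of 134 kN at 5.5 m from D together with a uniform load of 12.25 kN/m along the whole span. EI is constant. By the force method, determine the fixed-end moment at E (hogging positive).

Release both end moments; the primary structure is a simply-supported span DE with redundants M_D and M_E.
Simple-span end rotations at D and E under the given loads:
  at D: point load 134 at a = 5.5: Pab(L + b)/(6LEI) = 1621/EI
  at E: point load 134 at a = 5.5: Pab(L + a)/(6LEI) = 1419/EI
  at D: UDL 12.25: wL³/(24EI) = 1327/EI
  at E: UDL 12.25: wL³/(24EI) = 1327/EI
  θ_D0 = 2948/EI,  θ_E0 = 2746/EI
Flexibility coefficients: a unit moment at one end gives L/(3EI) there and L/(6EI) at the far end, so f₁₁ = f₂₂ = 4.583/EI and f₁₂ = f₂₁ = 2.292/EI.
Compatibility — zero rotation at each built-in end:
  4.583 M_D + 2.292 M_E = 2948
  2.292 M_D + 4.583 M_E = 2746
Solving the pair gives M_D = 458.3 kN·m and M_E = 369.9 kN·m (hogging).

M_E = 369.9 kN·m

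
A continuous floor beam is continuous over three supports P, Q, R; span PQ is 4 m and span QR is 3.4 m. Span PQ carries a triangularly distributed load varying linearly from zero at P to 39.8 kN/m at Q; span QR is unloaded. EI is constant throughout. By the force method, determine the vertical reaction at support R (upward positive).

R_R = -6.749 kN

Take M_Q as the redundant. Released structure: two simple spans PQ and QR with a hinge at Q.
End slopes at the hinge Q, treating each span as simply supported:
  span PQ: triangular load, peak 39.8: w₀L³/(45EI) = 56.6/EI
  relative rotation θ_0 = (56.6 + 0)/EI = 56.6/EI
A unit hogging moment at Q produces rotation L₁/(3EI) + L₂/(3EI) = 2.467/EI.
Compatibility: M_Q·(L₁+L₂)/(3EI) = θ_0, giving M_Q = 22.95 kN·m (hogging).
Span QR, ΣM about R: R_Q^{QR}·3.4 = 0 + 22.95, so R_Q^{QR} = 6.749 kN and R_R = 0 − 6.749 = -6.749 kN.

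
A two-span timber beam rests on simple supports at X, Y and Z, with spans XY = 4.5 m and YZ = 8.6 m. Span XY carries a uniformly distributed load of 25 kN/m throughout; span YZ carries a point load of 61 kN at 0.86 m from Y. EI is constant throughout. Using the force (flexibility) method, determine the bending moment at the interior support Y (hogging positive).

Take M_Y as the redundant. Released structure: two simple spans XY and YZ with a hinge at Y.
End slopes at the hinge Y, treating each span as simply supported:
  span XY: UDL 25: wL³/(24EI) = 94.92/EI
  span YZ: point load 61 at a = 0.86: Pab(L + b)/(6LEI) = 128.6/EI
  relative rotation θ_0 = (94.92 + 128.6)/EI = 223.5/EI
A unit hogging moment at Y produces rotation L₁/(3EI) + L₂/(3EI) = 4.367/EI.
Slope continuity at Y: θ_0 = M_Y·4.367/EI, so M_Y = 223.5/4.367 = 51.18 kN·m (hogging).

M_Y = 51.18 kN·m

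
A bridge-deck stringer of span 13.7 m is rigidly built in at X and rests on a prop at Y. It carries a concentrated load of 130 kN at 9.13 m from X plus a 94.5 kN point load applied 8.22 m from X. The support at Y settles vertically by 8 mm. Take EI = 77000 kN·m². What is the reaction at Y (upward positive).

Choose R_Y as the redundant. The primary structure is the cantilever fixed at X.
Downward deflection at the released point Y due to the loads:
  point load 130 at a = 9.13: Pa²(3L − a)/(6EI) = 57740/EI
  point load 94.5 at a = 8.22: Pa²(3L − a)/(6EI) = 34991/EI
  δ_0 = 92731/EI
Tip deflection under a unit load at Y: L³/(3EI) = 857.1/EI.
With EI = 77000 kN·m²: δ_0 = 1.2043 m and δ_{YY} = 0.011131 m/kN.
Compatibility — the beam at Y must follow the support down by 0.008 m: δ_0 − R_Y·δ_{YY} = 0.008, so R_Y = (1.2043 − 0.008)/0.011131 = 107.5 kN.

R_Y = 107.5 kN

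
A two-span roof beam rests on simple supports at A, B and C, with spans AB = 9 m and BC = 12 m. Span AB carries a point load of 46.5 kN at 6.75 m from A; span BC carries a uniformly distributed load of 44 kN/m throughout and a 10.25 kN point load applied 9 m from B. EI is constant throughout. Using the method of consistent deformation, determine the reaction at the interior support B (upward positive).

Insert a hinge at B; M_B is the redundant, and each span becomes simply supported.
Rotations at B on the released spans (each span's end-slope, ×1/EI):
  span AB: point load 46.5 at a = 6.75: Pab(L + a)/(6LEI) = 206/EI
  span BC: UDL 44: wL³/(24EI) = 3168/EI
  span BC: point load 10.25 at a = 9: Pab(L + b)/(6LEI) = 57.66/EI
  relative rotation θ_0 = (206 + 3226)/EI = 3432/EI
A unit hogging moment at B produces rotation L₁/(3EI) + L₂/(3EI) = 7/EI.
Compatibility: M_B·(L₁+L₂)/(3EI) = θ_0, giving M_B = 490.2 kN·m (hogging).
Span AB, ΣM about A with M_B applied at B: R_B^{AB}·9 = 313.9 + 490.2, so R_B^{AB} = 89.35 kN and R_A = 46.5 − 89.35 = -42.85 kN.
Span BC, ΣM about C: R_B^{BC}·12 = 3199 + 490.2, so R_B^{BC} = 307.4 kN and R_C = 538.2 − 307.4 = 230.8 kN.
R_B = 89.35 + 307.4 = 396.8 kN.

R_B = 396.8 kN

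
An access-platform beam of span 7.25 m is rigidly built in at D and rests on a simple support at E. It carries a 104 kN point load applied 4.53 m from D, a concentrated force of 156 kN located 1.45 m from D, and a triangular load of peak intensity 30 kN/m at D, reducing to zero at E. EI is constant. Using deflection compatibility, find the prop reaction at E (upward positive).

R_E = 78.71 kN

Choose R_E as the redundant. The primary structure is the cantilever fixed at D.
Primary-structure tip deflection at E by superposition:
  point load 104 at a = 4.53: Pa²(3L − a)/(6EI) = 6125/EI
  point load 156 at a = 1.45: Pa²(3L − a)/(6EI) = 1110/EI
  triangular load, peak 30 at the fixed end: w₀L⁴/(30EI) = 2763/EI
  δ_0 = 9998/EI
Flexibility coefficient — unit upward force at E: δ_{EE} = L³/(3EI) = 127/EI.
Compatibility at E: δ_0 − R_E·δ_{EE} = 0, so R_E = 9998/127 = 78.71 kN.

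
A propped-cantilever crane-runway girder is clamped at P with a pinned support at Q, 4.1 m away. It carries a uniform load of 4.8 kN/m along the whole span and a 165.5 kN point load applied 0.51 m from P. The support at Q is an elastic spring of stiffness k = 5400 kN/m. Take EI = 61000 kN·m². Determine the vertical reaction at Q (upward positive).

Remove the prop at Q; the released (primary) structure is a cantilever built in at P.
Free-end deflection of the primary structure under the applied loading (downward +):
  UDL 4.8: wL⁴/(8EI) = 169.5/EI
  point load 165.5 at a = 0.51: Pa²(3L − a)/(6EI) = 84.59/EI
  δ_0 = 254.1/EI
Flexibility coefficient — unit upward force at Q: δ_{QQ} = L³/(3EI) = 22.97/EI.
With EI = 61000 kN·m²: δ_0 = 0.004166 m and δ_{QQ} = 0.000377 m/kN.
Compatibility — the spring shortens by R_Q/k under the reaction it provides: δ_0 − R_Q·δ_{QQ} = R_Q/k. With 1/k = 0.000185 m/kN, R_Q = δ_0 / (δ_{QQ} + 1/k) = 0.004166 / (0.000377 + 0.000185) = 7.416 kN.

R_Q = 7.416 kN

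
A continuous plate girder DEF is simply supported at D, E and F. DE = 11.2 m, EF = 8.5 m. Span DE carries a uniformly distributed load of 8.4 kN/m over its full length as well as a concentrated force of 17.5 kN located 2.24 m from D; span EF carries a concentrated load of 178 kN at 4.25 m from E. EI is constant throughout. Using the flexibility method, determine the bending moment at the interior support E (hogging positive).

M_E = 208 kN·m

Take M_E as the redundant. Released structure: two simple spans DE and EF with a hinge at E.
Rotations at E on the released spans (each span's end-slope, ×1/EI):
  span DE: UDL 8.4: wL³/(24EI) = 491.7/EI
  span DE: point load 17.5 at a = 2.24: Pab(L + a)/(6LEI) = 70.25/EI
  span EF: point load 178 at a = 4.25: Pab(L + b)/(6LEI) = 803.8/EI
  relative rotation θ_0 = (562 + 803.8)/EI = 1366/EI
A unit hogging moment at E produces rotation L₁/(3EI) + L₂/(3EI) = 6.567/EI.
Compatibility: M_E·(L₁+L₂)/(3EI) = θ_0, giving M_E = 208 kN·m (hogging).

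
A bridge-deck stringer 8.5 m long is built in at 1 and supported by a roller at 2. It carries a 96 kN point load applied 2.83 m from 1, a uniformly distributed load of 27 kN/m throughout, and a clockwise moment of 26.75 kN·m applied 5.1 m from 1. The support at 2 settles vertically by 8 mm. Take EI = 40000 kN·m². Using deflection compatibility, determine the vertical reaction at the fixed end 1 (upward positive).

R_1 = 222.8 kN

Take the reaction at 2 as the redundant and release it; the primary structure is a cantilever fixed at 1.
Free-end deflection of the primary structure under the applied loading (downward +):
  point load 96 at a = 2.83: Pa²(3L − a)/(6EI) = 2905/EI
  UDL 27: wL⁴/(8EI) = 17618/EI
  clockwise couple 26.75 at a = 5.1: M₀a(2L − a)/(2EI) = 811.7/EI
  δ_0 = 21334/EI
Tip deflection under a unit load at 2: L³/(3EI) = 204.7/EI.
With EI = 40000 kN·m²: δ_0 = 0.53336 m and δ_{22} = 0.005118 m/kN.
Compatibility — the beam at 2 must follow the support down by 0.008 m: δ_0 − R_2·δ_{22} = 0.008, so R_2 = (0.53336 − 0.008)/0.005118 = 102.7 kN.
Vertical equilibrium: R_1 = ΣP − R_2 = 325.5 − 102.7 = 222.8 kN.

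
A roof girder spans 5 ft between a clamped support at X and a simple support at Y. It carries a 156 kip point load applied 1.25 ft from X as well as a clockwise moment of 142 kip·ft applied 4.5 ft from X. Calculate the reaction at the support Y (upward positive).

R_Y = 55.58 kip

Release the roller at Y. Primary structure: cantilever fixed at X.
Free-end deflection of the primary structure under the applied loading (downward +):
  point load 156 at a = 1.25: Pa²(3L − a)/(6EI) = 558.6/EI
  clockwise couple 142 at a = 4.5: M₀a(2L − a)/(2EI) = 1757/EI
  δ_0 = 2316/EI
Flexibility coefficient — unit upward force at Y: δ_{YY} = L³/(3EI) = 41.67/EI.
Compatibility at Y: δ_0 − R_Y·δ_{YY} = 0, so R_Y = 2316/41.67 = 55.58 kip.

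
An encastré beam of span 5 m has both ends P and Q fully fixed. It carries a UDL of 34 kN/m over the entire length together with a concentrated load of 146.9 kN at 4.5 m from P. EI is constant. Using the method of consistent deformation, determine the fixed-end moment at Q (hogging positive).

M_Q = 130.3 kN·m

Release both end moments; the primary structure is a simply-supported span PQ with redundants M_P and M_Q.
End rotations of the released simple span under the applied load (×1/EI):
  at P: UDL 34: wL³/(24EI) = 177.1/EI
  at Q: UDL 34: wL³/(24EI) = 177.1/EI
  at P: point load 146.9 at a = 4.5: Pab(L + b)/(6LEI) = 60.6/EI
  at Q: point load 146.9 at a = 4.5: Pab(L + a)/(6LEI) = 104.7/EI
  θ_P0 = 237.7/EI,  θ_Q0 = 281.7/EI
Flexibility coefficients: a unit moment at one end gives L/(3EI) there and L/(6EI) at the far end, so f₁₁ = f₂₂ = 1.667/EI and f₁₂ = f₂₁ = 0.8333/EI.
Compatibility — zero rotation at each built-in end:
  1.667 M_P + 0.8333 M_Q = 237.7
  0.8333 M_P + 1.667 M_Q = 281.7
Solving the pair gives M_P = 77.44 kN·m and M_Q = 130.3 kN·m (hogging).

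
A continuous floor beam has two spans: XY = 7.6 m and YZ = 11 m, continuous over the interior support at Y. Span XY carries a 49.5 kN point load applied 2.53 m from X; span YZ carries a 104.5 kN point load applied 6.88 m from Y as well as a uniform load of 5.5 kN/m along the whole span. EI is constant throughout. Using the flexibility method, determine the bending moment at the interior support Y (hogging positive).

Take M_Y as the redundant. Released structure: two simple spans XY and YZ with a hinge at Y.
Discontinuity in slope at Y on the released structure — sum the simple-span end rotations:
  span XY: point load 49.5 at a = 2.53: Pab(L + a)/(6LEI) = 141.1/EI
  span YZ: point load 104.5 at a = 6.88: Pab(L + b)/(6LEI) = 678.6/EI
  span YZ: UDL 5.5: wL³/(24EI) = 305/EI
  relative rotation θ_0 = (141.1 + 983.6)/EI = 1125/EI
A unit hogging moment at Y produces rotation L₁/(3EI) + L₂/(3EI) = 6.2/EI.
Compatibility: M_Y·(L₁+L₂)/(3EI) = θ_0, giving M_Y = 181.4 kN·m (hogging).

M_Y = 181.4 kN·m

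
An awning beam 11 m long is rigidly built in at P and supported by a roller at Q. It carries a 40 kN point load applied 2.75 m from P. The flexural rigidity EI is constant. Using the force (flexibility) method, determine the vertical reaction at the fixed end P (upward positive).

Take the reaction at Q as the redundant and release it; the primary structure is a cantilever fixed at P.
Deflection at Q on the released cantilever, summing each load's contribution:
  point load 40 at a = 2.75: Pa²(3L − a)/(6EI) = 1525/EI
Flexibility coefficient — unit upward force at Q: δ_{QQ} = L³/(3EI) = 443.7/EI.
The prop prevents deflection at Q: R_Q = δ_0/δ_{QQ} = 1525/443.7 = 3.438 kN.
Vertical equilibrium: R_P = ΣP − R_Q = 40 − 3.438 = 36.56 kN.

R_P = 36.56 kN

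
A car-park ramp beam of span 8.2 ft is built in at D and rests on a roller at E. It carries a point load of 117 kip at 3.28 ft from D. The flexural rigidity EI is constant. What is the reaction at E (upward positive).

Choose R_E as the redundant. The primary structure is the cantilever fixed at D.
Downward deflection at the released point E due to the loads:
  point load 117 at a = 3.28: Pa²(3L − a)/(6EI) = 4473/EI
Tip deflection under a unit load at E: L³/(3EI) = 183.8/EI.
Compatibility at E: δ_0 − R_E·δ_{EE} = 0, so R_E = 4473/183.8 = 24.34 kip.

R_E = 24.34 kip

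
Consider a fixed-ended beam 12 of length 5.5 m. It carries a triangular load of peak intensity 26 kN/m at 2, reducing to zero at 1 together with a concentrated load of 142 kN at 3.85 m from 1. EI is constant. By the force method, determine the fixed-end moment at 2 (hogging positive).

Take the two fixed-end moments M_1, M_2 as redundants; the released structure is the simple span 12.
Simple-span end rotations at 1 and 2 under the given loads:
  at 1: triangular load, peak 26: 7w₀L³/(360EI) = 84.11/EI
  at 2: triangular load, peak 26: w₀L³/(45EI) = 96.13/EI
  at 1: point load 142 at a = 3.85: Pab(L + b)/(6LEI) = 195.4/EI
  at 2: point load 142 at a = 3.85: Pab(L + a)/(6LEI) = 255.6/EI
  θ_10 = 279.6/EI,  θ_20 = 351.7/EI
Flexibility coefficients: a unit moment at one end gives L/(3EI) there and L/(6EI) at the far end, so f₁₁ = f₂₂ = 1.833/EI and f₁₂ = f₂₁ = 0.9167/EI.
Compatibility — zero rotation at each built-in end:
  1.833 M_1 + 0.9167 M_2 = 279.6
  0.9167 M_1 + 1.833 M_2 = 351.7
Solving the pair gives M_1 = 75.42 kN·m and M_2 = 154.1 kN·m (hogging).

M_2 = 154.1 kN·m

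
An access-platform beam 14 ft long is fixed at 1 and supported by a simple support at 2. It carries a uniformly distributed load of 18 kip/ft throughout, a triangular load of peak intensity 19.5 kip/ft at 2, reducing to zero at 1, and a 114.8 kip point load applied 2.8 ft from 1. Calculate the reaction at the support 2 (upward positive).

R_2 = 176 kip

Choose R_2 as the redundant. The primary structure is the cantilever fixed at 1.
Free-end deflection of the primary structure under the applied loading (downward +):
  UDL 18: wL⁴/(8EI) = 86436/EI
  triangular load, peak 19.5 at the free end: 11w₀L⁴/(120EI) = 68669/EI
  point load 114.8 at a = 2.8: Pa²(3L − a)/(6EI) = 5880/EI
  δ_0 = 160985/EI
Tip deflection under a unit load at 2: L³/(3EI) = 914.7/EI.
Compatibility at 2: δ_0 − R_2·δ_{22} = 0, so R_2 = 160985/914.7 = 176 kip.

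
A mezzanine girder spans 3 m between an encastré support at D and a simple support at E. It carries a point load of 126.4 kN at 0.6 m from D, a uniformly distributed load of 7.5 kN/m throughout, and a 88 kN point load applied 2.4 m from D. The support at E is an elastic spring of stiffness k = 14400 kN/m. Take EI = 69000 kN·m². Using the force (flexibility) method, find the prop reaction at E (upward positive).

Take the reaction at E as the redundant and release it; the primary structure is a cantilever fixed at D.
Primary-structure tip deflection at E by superposition:
  point load 126.4 at a = 0.6: Pa²(3L − a)/(6EI) = 63.71/EI
  UDL 7.5: wL⁴/(8EI) = 75.94/EI
  point load 88 at a = 2.4: Pa²(3L − a)/(6EI) = 557.6/EI
  δ_0 = 697.2/EI
Flexibility coefficient — unit upward force at E: δ_{EE} = L³/(3EI) = 9/EI.
With EI = 69000 kN·m²: δ_0 = 0.010105 m and δ_{EE} = 0.00013 m/kN.
Compatibility — the spring shortens by R_E/k under the reaction it provides: δ_0 − R_E·δ_{EE} = R_E/k. With 1/k = 0.000069 m/kN, R_E = δ_0 / (δ_{EE} + 1/k) = 0.010105 / (0.00013 + 0.000069) = 50.55 kN.

R_E = 50.55 kN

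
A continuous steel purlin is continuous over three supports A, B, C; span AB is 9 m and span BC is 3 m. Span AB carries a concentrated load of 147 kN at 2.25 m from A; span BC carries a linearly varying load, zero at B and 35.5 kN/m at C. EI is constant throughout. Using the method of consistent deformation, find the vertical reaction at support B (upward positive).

Release continuity at B by inserting a hinge; the redundant is the internal moment M_B. The primary structure is two simply-supported spans AB and BC.
Rotations at B on the released spans (each span's end-slope, ×1/EI):
  span AB: point load 147 at a = 2.25: Pab(L + a)/(6LEI) = 465.1/EI
  span BC: triangular load, peak 35.5: 7w₀L³/(360EI) = 18.64/EI
  relative rotation θ_0 = (465.1 + 18.64)/EI = 483.8/EI
A unit hogging moment at B produces rotation L₁/(3EI) + L₂/(3EI) = 4/EI.
Compatibility: M_B·(L₁+L₂)/(3EI) = θ_0, giving M_B = 120.9 kN·m (hogging).
Span AB, ΣM about A with M_B applied at B: R_B^{AB}·9 = 330.8 + 120.9, so R_B^{AB} = 50.19 kN and R_A = 147 − 50.19 = 96.81 kN.
Span BC, ΣM about C: R_B^{BC}·3 = 53.25 + 120.9, so R_B^{BC} = 58.06 kN and R_C = 53.25 − 58.06 = -4.813 kN.
R_B = 50.19 + 58.06 = 108.3 kN.

R_B = 108.3 kN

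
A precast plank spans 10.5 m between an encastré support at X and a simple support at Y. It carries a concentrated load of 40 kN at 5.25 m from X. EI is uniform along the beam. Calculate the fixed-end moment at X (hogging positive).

Release the roller at Y. Primary structure: cantilever fixed at X.
Free-end deflection of the primary structure under the applied loading (downward +):
  point load 40 at a = 5.25: Pa²(3L − a)/(6EI) = 4823/EI
Flexibility coefficient — unit upward force at Y: δ_{YY} = L³/(3EI) = 385.9/EI.
The prop prevents deflection at Y: R_Y = δ_0/δ_{YY} = 4823/385.9 = 12.5 kN.
Moment equilibrium about X: M_X = Σ(load moments about X) − R_Y·L = 210 − 12.5×10.5 = 78.75 kN·m.

M_X = 78.75 kN·m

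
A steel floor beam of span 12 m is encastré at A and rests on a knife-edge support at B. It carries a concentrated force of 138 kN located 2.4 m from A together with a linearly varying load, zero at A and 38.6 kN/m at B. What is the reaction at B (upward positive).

Release the roller at B. Primary structure: cantilever fixed at A.
Free-end deflection of the primary structure under the applied loading (downward +):
  point load 138 at a = 2.4: Pa²(3L − a)/(6EI) = 4451/EI
  triangular load, peak 38.6 at the free end: 11w₀L⁴/(120EI) = 73371/EI
  δ_0 = 77822/EI
Tip deflection under a unit load at B: L³/(3EI) = 576/EI.
Compatibility at B: δ_0 − R_B·δ_{BB} = 0, so R_B = 77822/576 = 135.1 kN.

R_B = 135.1 kN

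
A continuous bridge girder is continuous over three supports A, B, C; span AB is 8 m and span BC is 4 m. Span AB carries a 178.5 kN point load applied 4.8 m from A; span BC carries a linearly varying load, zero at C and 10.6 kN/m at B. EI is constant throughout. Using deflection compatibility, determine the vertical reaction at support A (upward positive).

Take M_B as the redundant. Released structure: two simple spans AB and BC with a hinge at B.
Discontinuity in slope at B on the released structure — sum the simple-span end rotations:
  span AB: point load 178.5 at a = 4.8: Pab(L + a)/(6LEI) = 731.1/EI
  span BC: triangular load, peak 10.6: w₀L³/(45EI) = 15.08/EI
  relative rotation θ_0 = (731.1 + 15.08)/EI = 746.2/EI
A unit hogging moment at B produces rotation L₁/(3EI) + L₂/(3EI) = 4/EI.
Slope continuity at B: θ_0 = M_B·4/EI, so M_B = 746.2/4 = 186.6 kN·m (hogging).
Span AB, ΣM about A with M_B applied at B: R_B^{AB}·8 = 856.8 + 186.6, so R_B^{AB} = 130.4 kN and R_A = 178.5 − 130.4 = 48.08 kN.

R_A = 48.08 kN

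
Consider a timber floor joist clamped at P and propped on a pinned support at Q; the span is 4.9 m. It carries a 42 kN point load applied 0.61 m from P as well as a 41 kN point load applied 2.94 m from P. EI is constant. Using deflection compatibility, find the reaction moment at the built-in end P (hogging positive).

Take the reaction at Q as the redundant and release it; the primary structure is a cantilever fixed at P.
Downward deflection at the released point Q due to the loads:
  point load 42 at a = 0.61: Pa²(3L − a)/(6EI) = 36.7/EI
  point load 41 at a = 2.94: Pa²(3L − a)/(6EI) = 694.6/EI
  δ_0 = 731.3/EI
Tip deflection under a unit load at Q: L³/(3EI) = 39.22/EI.
Compatibility at Q: δ_0 − R_Q·δ_{QQ} = 0, so R_Q = 731.3/39.22 = 18.65 kN.
Moment equilibrium about P: M_P = Σ(load moments about P) − R_Q·L = 146.2 − 18.65×4.9 = 54.79 kN·m.

M_P = 54.79 kN·m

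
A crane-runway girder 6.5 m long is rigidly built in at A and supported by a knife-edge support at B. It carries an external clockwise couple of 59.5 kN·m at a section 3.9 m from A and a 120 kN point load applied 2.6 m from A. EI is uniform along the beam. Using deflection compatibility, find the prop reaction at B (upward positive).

Take the reaction at B as the redundant and release it; the primary structure is a cantilever fixed at A.
Deflection at B on the released cantilever, summing each load's contribution:
  clockwise couple 59.5 at a = 3.9: M₀a(2L − a)/(2EI) = 1056/EI
  point load 120 at a = 2.6: Pa²(3L − a)/(6EI) = 2285/EI
  δ_0 = 3341/EI
Tip deflection under a unit load at B: L³/(3EI) = 91.54/EI.
The prop prevents deflection at B: R_B = δ_0/δ_{BB} = 3341/91.54 = 36.49 kN.

R_B = 36.49 kN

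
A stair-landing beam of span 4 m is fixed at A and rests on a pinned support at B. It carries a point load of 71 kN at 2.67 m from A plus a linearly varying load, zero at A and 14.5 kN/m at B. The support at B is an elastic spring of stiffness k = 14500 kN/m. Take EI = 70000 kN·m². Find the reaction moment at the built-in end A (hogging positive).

Take the reaction at B as the redundant and release it; the primary structure is a cantilever fixed at A.
Deflection at B on the released cantilever, summing each load's contribution:
  point load 71 at a = 2.67: Pa²(3L − a)/(6EI) = 787.1/EI
  triangular load, peak 14.5 at the free end: 11w₀L⁴/(120EI) = 340.3/EI
  δ_0 = 1127/EI
Flexibility coefficient — unit upward force at B: δ_{BB} = L³/(3EI) = 21.33/EI.
With EI = 70000 kN·m²: δ_0 = 0.016105 m and δ_{BB} = 0.000305 m/kN.
Compatibility — the spring shortens by R_B/k under the reaction it provides: δ_0 − R_B·δ_{BB} = R_B/k. With 1/k = 0.000069 m/kN, R_B = δ_0 / (δ_{BB} + 1/k) = 0.016105 / (0.000305 + 0.000069) = 43.09 kN.
Moment equilibrium about A: M_A = Σ(load moments about A) − R_B·L = 266.9 − 43.09×4 = 94.53 kN·m.

M_A = 94.53 kN·m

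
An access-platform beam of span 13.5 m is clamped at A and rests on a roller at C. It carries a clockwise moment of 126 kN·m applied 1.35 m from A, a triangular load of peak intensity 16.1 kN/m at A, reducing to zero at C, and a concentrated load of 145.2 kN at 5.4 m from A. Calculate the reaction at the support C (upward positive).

R_C = 54.6 kN

Choose R_C as the redundant. The primary structure is the cantilever fixed at A.
Deflection at C on the released cantilever, summing each load's contribution:
  clockwise couple 126 at a = 1.35: M₀a(2L − a)/(2EI) = 2182/EI
  triangular load, peak 16.1 at the fixed end: w₀L⁴/(30EI) = 17825/EI
  point load 145.2 at a = 5.4: Pa²(3L − a)/(6EI) = 24769/EI
  δ_0 = 44776/EI
Tip deflection under a unit load at C: L³/(3EI) = 820.1/EI.
The prop prevents deflection at C: R_C = δ_0/δ_{CC} = 44776/820.1 = 54.6 kN.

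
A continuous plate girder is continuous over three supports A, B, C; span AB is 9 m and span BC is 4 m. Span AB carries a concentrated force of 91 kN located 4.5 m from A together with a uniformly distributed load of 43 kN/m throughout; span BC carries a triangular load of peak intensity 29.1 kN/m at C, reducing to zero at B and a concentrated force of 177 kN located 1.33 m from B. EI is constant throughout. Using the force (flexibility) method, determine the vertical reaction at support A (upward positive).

R_A = 188.3 kN

Release continuity at B by inserting a hinge; the redundant is the internal moment M_B. The primary structure is two simply-supported spans AB and BC.
Discontinuity in slope at B on the released structure — sum the simple-span end rotations:
  span AB: point load 91 at a = 4.5: Pab(L + a)/(6LEI) = 460.7/EI
  span AB: UDL 43: wL³/(24EI) = 1306/EI
  span BC: triangular load, peak 29.1: 7w₀L³/(360EI) = 36.21/EI
  span BC: point load 177 at a = 1.33: Pab(L + b)/(6LEI) = 174.7/EI
  relative rotation θ_0 = (1767 + 210.9)/EI = 1978/EI
A unit hogging moment at B produces rotation L₁/(3EI) + L₂/(3EI) = 4.333/EI.
Slope continuity at B: θ_0 = M_B·4.333/EI, so M_B = 1978/4.333 = 456.4 kN·m (hogging).
Span AB, ΣM about A with M_B applied at B: R_B^{AB}·9 = 2151 + 456.4, so R_B^{AB} = 289.7 kN and R_A = 478 − 289.7 = 188.3 kN.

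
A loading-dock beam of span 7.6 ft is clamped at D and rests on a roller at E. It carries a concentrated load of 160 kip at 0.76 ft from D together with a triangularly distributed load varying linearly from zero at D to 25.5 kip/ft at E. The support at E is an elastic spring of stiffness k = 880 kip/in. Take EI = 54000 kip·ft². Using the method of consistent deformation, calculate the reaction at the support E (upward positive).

R_E = 53.74 kip

Remove the prop at E; the released (primary) structure is a cantilever built in at D.
Deflection at E on the released cantilever, summing each load's contribution:
  point load 160 at a = 0.76: Pa²(3L − a)/(6EI) = 339.5/EI
  triangular load, peak 25.5 at the free end: 11w₀L⁴/(120EI) = 7798/EI
  δ_0 = 8138/EI
Flexibility coefficient — unit upward force at E: δ_{EE} = L³/(3EI) = 146.3/EI.
With EI = 54000 kip·ft²: δ_0 = 0.1507 ft and δ_{EE} = 0.00271 ft/kip.
Compatibility — the spring shortens by R_E/k under the reaction it provides: δ_0 − R_E·δ_{EE} = R_E/k. With 1/k = 1/(880×12) ft/kip = 0.000095 ft/kip, R_E = δ_0 / (δ_{EE} + 1/k) = 0.1507 / (0.00271 + 0.000095) = 53.74 kip.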